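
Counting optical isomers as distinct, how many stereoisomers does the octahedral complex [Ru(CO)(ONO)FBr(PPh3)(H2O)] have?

30

The six octahedral sites form three mutually perpendicular trans pairs.
Placing the ligands in turn and identifying arrangements related by rotation or reflection leaves 15 distinct geometric isomers.
Of these, 15 lack any improper symmetry element and so occur as enantiomeric pairs, giving 15 + 15 = 30 stereoisomers in total.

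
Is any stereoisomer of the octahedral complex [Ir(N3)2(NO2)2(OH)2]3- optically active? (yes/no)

In an octahedral complex each vertex has one trans partner and four cis neighbours.
Working through the distinct placements yields 5 geometric isomers: N3 trans, NO2 trans, OH trans; N3 trans, NO2 cis, OH cis; N3 cis, NO2 cis, OH trans; N3 cis, NO2 cis, OH cis (chiral); N3 cis, NO2 trans, OH cis.
One of these lacks any improper symmetry element and so occurs as an enantiomeric pair, giving 5 + 1 = 6 stereoisomers in total.

yes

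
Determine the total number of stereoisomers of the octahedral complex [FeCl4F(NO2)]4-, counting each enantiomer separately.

2

In an octahedral complex each vertex has one trans partner and four cis neighbours.
There are 2 geometric isomers: F and NO2 mutually trans; F and NO2 mutually cis.
Each arrangement has an internal mirror plane or centre of symmetry, so none is chiral.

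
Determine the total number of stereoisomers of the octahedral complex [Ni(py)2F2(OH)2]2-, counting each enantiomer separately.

The six octahedral sites form three mutually perpendicular trans pairs.
The distinct arrangements are (5 in all): py trans, F trans, OH trans; py cis, F trans, OH cis; py trans, F cis, OH cis; py cis, F cis, OH cis (chiral); py cis, F cis, OH trans.
One of these lacks any improper symmetry element and so occurs as an enantiomeric pair, giving 5 + 1 = 6 stereoisomers in total.

6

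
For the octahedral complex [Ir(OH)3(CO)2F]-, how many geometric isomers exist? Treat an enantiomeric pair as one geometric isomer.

In an octahedral complex each vertex has one trans partner and four cis neighbours.
There are 3 geometric isomers: OH mer, CO trans; OH mer, CO cis; OH fac, CO cis.

3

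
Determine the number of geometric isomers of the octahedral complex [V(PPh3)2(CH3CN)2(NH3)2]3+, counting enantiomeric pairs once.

5

In an octahedral complex each vertex has one trans partner and four cis neighbours.
The distinct arrangements are (5 in all): PPh3 trans, CH3CN trans, NH3 trans; PPh3 cis, CH3CN trans, NH3 cis; PPh3 trans, CH3CN cis, NH3 cis; PPh3 cis, CH3CN cis, NH3 cis (chiral); PPh3 cis, CH3CN cis, NH3 trans.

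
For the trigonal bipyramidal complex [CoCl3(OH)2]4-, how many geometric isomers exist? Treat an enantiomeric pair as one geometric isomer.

3

Systematic placement gives 3 geometric isomers: OH both equatorial; OH one axial, one equatorial; OH both axial.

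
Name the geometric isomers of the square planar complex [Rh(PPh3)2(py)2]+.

cis and trans

Systematic placement gives 2 geometric isomers: PPh3 cis; PPh3 trans.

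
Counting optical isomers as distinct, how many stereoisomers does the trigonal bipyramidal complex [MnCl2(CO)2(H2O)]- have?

6

In a trigonal bipyramid the two axial positions differ from the three equatorial ones.
Placing the ligands in turn and identifying arrangements related by rotation or reflection leaves 5 distinct geometric isomers.
One of these lacks any improper symmetry element and so occurs as an enantiomeric pair, giving 5 + 1 = 6 stereoisomers in total.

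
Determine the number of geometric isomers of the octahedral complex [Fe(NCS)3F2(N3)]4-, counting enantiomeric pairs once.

3

Working through the distinct placements yields 3 geometric isomers: NCS mer, F trans; NCS mer, F cis; NCS fac, F cis.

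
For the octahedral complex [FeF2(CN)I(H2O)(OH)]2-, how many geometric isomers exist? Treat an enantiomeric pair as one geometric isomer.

Exhaustive case analysis gives 9 geometric isomers.

9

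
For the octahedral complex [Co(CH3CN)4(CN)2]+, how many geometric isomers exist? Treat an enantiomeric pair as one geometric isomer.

An octahedron has six vertices in three trans pairs; every non-trans pair is cis.
Systematic placement gives 2 geometric isomers: CN trans; CN cis.

2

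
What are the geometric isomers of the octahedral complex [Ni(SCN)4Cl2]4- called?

There are 2 geometric isomers: Cl trans; Cl cis.

cis and trans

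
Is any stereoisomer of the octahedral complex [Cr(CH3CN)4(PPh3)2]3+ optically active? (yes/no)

There are 2 geometric isomers: PPh3 trans; PPh3 cis.
Each arrangement has an internal mirror plane or centre of symmetry, so none is chiral.

no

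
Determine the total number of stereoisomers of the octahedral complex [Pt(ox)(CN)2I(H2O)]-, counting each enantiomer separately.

6

Each ox is bidentate and must span two cis positions.
Working through the distinct placements yields 4 geometric isomers: CN trans; CN cis (3 arrangements, 2 chiral).
Of these, 2 lack any improper symmetry element and so occur as enantiomeric pairs, giving 4 + 2 = 6 stereoisomers in total.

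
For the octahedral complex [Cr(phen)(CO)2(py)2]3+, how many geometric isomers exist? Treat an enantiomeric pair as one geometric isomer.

The six octahedral sites form three mutually perpendicular trans pairs.
Each phen is bidentate and must span two cis positions.
The distinct arrangements are (3 in all): CO trans, py cis; CO cis, py trans; CO cis, py cis (chiral).

3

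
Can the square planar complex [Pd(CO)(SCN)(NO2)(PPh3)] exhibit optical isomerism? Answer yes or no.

In a square planar complex each vertex has one trans partner and two cis neighbours.
The distinct arrangements are (3 in all): (CO/PPh3 trans, NO2/SCN trans); (CO/SCN trans, NO2/PPh3 trans); (CO/NO2 trans, PPh3/SCN trans).
Each arrangement has an internal mirror plane or centre of symmetry, so none is chiral.

no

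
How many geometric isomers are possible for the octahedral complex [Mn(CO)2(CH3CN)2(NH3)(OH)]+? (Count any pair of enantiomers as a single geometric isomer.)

6

The six octahedral sites form three mutually perpendicular trans pairs.
Systematic placement gives 6 geometric isomers: CO trans, CH3CN trans; CO cis, CH3CN trans; CO cis, CH3CN cis (3 arrangements, 2 chiral); CO trans, CH3CN cis.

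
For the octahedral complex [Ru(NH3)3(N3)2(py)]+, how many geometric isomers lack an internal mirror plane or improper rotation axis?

In an octahedral complex each vertex has one trans partner and four cis neighbours.
The distinct arrangements are (3 in all): NH3 mer, N3 trans; NH3 fac, N3 cis; NH3 mer, N3 cis.
Each arrangement has an internal mirror plane or centre of symmetry, so none is chiral.

0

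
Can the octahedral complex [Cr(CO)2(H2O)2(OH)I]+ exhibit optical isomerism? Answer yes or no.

Systematic placement gives 6 geometric isomers: CO trans, H2O trans; CO trans, H2O cis; CO cis, H2O cis (3 arrangements, 2 chiral); CO cis, H2O trans.
Of these, 2 lack any improper symmetry element and so occur as enantiomeric pairs, giving 6 + 2 = 8 stereoisomers in total.

yes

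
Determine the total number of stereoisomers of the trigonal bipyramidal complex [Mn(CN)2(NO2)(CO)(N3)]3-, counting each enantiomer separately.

Systematic enumeration (placing each ligand type in turn and discarding arrangements equivalent by rotation or reflection) gives 7 geometric isomers.
Of these, 3 lack any improper symmetry element and so occur as enantiomeric pairs, giving 7 + 3 = 10 stereoisomers in total.

10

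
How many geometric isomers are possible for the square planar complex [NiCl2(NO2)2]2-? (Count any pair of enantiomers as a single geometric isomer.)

A square has two trans pairs of vertices; adjacent vertices are cis.
There are 2 geometric isomers: Cl cis; Cl trans.

2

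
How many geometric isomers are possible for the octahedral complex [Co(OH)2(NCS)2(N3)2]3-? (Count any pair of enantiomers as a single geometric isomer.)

The six octahedral sites form three mutually perpendicular trans pairs.
Working through the distinct placements yields 5 geometric isomers: OH trans, NCS trans, N3 trans; OH cis, NCS cis, N3 trans; OH trans, NCS cis, N3 cis; OH cis, NCS cis, N3 cis (chiral); OH cis, NCS trans, N3 cis.

5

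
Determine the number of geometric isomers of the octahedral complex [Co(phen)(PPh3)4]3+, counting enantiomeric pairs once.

In an octahedral complex each vertex has one trans partner and four cis neighbours.
Each phen is bidentate and must span two cis positions.
Only one geometric arrangement is possible.

1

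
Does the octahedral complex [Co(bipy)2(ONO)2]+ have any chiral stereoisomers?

yes

Each bipy is bidentate and must span two cis positions.
There are 2 geometric isomers: ONO trans; ONO cis (chiral).
One of these lacks any improper symmetry element and so occurs as an enantiomeric pair, giving 2 + 1 = 3 stereoisomers in total.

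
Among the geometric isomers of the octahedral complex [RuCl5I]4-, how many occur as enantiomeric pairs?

The six octahedral sites form three mutually perpendicular trans pairs.
Only one geometric arrangement is possible.

0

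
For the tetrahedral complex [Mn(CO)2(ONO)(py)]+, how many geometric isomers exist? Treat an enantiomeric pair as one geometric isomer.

In a tetrahedral complex all four positions are equivalent and every pair of ligands is adjacent — there is no cis/trans distinction.
Only one geometric arrangement is possible.

1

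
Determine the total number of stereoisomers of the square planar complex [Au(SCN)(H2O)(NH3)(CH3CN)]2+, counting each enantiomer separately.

In a square planar complex each vertex has one trans partner and two cis neighbours.
There are 3 geometric isomers: (CH3CN/NH3 trans, H2O/SCN trans); (CH3CN/SCN trans, H2O/NH3 trans); (CH3CN/H2O trans, NH3/SCN trans).
Each arrangement has an internal mirror plane or centre of symmetry, so none is chiral.

3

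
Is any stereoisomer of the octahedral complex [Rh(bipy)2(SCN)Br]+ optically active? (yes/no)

The six octahedral sites form three mutually perpendicular trans pairs.
Each bipy is bidentate and must span two cis positions.
There are 2 geometric isomers: SCN and Br mutually trans; SCN and Br mutually cis (chiral).
One of these lacks any improper symmetry element and so occurs as an enantiomeric pair, giving 2 + 1 = 3 stereoisomers in total.

yes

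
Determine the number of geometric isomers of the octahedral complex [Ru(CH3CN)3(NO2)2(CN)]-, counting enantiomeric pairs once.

3

An octahedron has six vertices in three trans pairs; every non-trans pair is cis.
The distinct arrangements are (3 in all): CH3CN mer, NO2 trans; CH3CN mer, NO2 cis; CH3CN fac, NO2 cis.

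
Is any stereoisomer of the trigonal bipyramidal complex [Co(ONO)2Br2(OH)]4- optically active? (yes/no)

yes

A trigonal bipyramid has two axial and three equatorial sites, which are chemically inequivalent.
Exhaustive case analysis gives 5 geometric isomers.
One of these lacks any improper symmetry element and so occurs as an enantiomeric pair, giving 5 + 1 = 6 stereoisomers in total.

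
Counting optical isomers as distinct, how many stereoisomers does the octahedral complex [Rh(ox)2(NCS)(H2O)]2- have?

3

The six octahedral sites form three mutually perpendicular trans pairs.
Each ox is bidentate and must span two cis positions.
Working through the distinct placements yields 2 geometric isomers: NCS and H2O mutually trans; NCS and H2O mutually cis (chiral).
One of these lacks any improper symmetry element and so occurs as an enantiomeric pair, giving 2 + 1 = 3 stereoisomers in total.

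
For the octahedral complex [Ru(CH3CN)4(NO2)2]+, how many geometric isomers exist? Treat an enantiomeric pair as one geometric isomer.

2

An octahedron has six vertices in three trans pairs; every non-trans pair is cis.
There are 2 geometric isomers: NO2 trans; NO2 cis.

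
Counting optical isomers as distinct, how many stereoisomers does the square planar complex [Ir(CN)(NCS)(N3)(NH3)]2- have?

A square has two trans pairs of vertices; adjacent vertices are cis.
Working through the distinct placements yields 3 geometric isomers: (CN/NCS trans, N3/NH3 trans); (CN/NH3 trans, N3/NCS trans); (CN/N3 trans, NCS/NH3 trans).
Each arrangement has an internal mirror plane or centre of symmetry, so none is chiral.

3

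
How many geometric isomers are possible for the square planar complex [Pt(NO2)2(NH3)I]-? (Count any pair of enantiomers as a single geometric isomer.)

2

In a square planar complex each vertex has one trans partner and two cis neighbours.
There are 2 geometric isomers: NO2 cis; NO2 trans.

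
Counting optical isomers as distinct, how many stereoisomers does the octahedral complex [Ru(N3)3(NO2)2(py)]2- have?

In an octahedral complex each vertex has one trans partner and four cis neighbours.
The distinct arrangements are (3 in all): N3 mer, NO2 cis; N3 mer, NO2 trans; N3 fac, NO2 cis.
Each arrangement has an internal mirror plane or centre of symmetry, so none is chiral.

3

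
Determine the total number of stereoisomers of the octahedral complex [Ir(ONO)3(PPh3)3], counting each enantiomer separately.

The distinct arrangements are (2 in all): ONO mer; ONO fac.
Each arrangement has an internal mirror plane or centre of symmetry, so none is chiral.

2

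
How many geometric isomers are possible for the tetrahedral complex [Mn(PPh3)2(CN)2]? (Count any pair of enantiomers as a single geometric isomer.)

Only one geometric arrangement is possible.

1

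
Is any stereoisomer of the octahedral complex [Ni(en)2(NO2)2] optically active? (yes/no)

The six octahedral sites form three mutually perpendicular trans pairs.
Each en is bidentate and must span two cis positions.
The distinct arrangements are (2 in all): NO2 trans; NO2 cis (chiral).
One of these lacks any improper symmetry element and so occurs as an enantiomeric pair, giving 2 + 1 = 3 stereoisomers in total.

yes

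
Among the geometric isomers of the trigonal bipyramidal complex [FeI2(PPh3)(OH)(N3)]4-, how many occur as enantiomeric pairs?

3

A trigonal bipyramid has two axial and three equatorial sites, which are chemically inequivalent.
Placing the ligands in turn and identifying arrangements related by rotation or reflection leaves 7 distinct geometric isomers.
Of these, 3 lack any improper symmetry element and so occur as enantiomeric pairs, giving 7 + 3 = 10 stereoisomers in total.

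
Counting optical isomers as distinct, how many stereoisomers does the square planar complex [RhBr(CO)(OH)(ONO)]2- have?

A square has two trans pairs of vertices; adjacent vertices are cis.
There are 3 geometric isomers: (Br/OH trans, CO/ONO trans); (Br/ONO trans, CO/OH trans); (Br/CO trans, OH/ONO trans).
Each arrangement has an internal mirror plane or centre of symmetry, so none is chiral.

3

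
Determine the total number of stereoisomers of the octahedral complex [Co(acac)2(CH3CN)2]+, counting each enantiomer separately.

In an octahedral complex each vertex has one trans partner and four cis neighbours.
Each acac is bidentate and must span two cis positions.
Systematic placement gives 2 geometric isomers: CH3CN trans; CH3CN cis (chiral).
One of these lacks any improper symmetry element and so occurs as an enantiomeric pair, giving 2 + 1 = 3 stereoisomers in total.

3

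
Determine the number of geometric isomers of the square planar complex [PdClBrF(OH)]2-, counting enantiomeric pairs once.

A square has two trans pairs of vertices; adjacent vertices are cis.
There are 3 geometric isomers: (Br/F trans, Cl/OH trans); (Br/OH trans, Cl/F trans); (Br/Cl trans, F/OH trans).

3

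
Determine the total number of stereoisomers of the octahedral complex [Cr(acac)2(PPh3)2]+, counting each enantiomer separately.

An octahedron has six vertices in three trans pairs; every non-trans pair is cis.
Each acac is bidentate and must span two cis positions.
Working through the distinct placements yields 2 geometric isomers: PPh3 trans; PPh3 cis (chiral).
One of these lacks any improper symmetry element and so occurs as an enantiomeric pair, giving 2 + 1 = 3 stereoisomers in total.

3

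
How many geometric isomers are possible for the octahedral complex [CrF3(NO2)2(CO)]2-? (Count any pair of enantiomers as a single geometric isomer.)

3

The six octahedral sites form three mutually perpendicular trans pairs.
There are 3 geometric isomers: F mer, NO2 trans; F fac, NO2 cis; F mer, NO2 cis.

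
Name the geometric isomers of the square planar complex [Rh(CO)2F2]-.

cis and trans

A square has two trans pairs of vertices; adjacent vertices are cis.
Systematic placement gives 2 geometric isomers: CO cis; CO trans.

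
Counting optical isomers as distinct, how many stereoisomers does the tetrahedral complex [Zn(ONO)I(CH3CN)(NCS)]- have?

All four vertices of a tetrahedron are equivalent and mutually adjacent, so cis/trans isomerism cannot arise.
Only one geometric arrangement is possible; it has no improper symmetry element, so it exists as a pair of enantiomers (2 stereoisomers).

2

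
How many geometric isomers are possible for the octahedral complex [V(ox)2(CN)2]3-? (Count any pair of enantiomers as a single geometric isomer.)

Each ox is bidentate and must span two cis positions.
The distinct arrangements are (2 in all): CN trans; CN cis (chiral).

2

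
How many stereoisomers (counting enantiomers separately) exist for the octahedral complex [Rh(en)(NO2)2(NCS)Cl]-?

An octahedron has six vertices in three trans pairs; every non-trans pair is cis.
Each en is bidentate and must span two cis positions.
Systematic placement gives 4 geometric isomers: NO2 cis (3 arrangements, 2 chiral); NO2 trans.
Of these, 2 lack any improper symmetry element and so occur as enantiomeric pairs, giving 4 + 2 = 6 stereoisomers in total.

6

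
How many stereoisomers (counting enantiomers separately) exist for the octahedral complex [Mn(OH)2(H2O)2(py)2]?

The six octahedral sites form three mutually perpendicular trans pairs.
Working through the distinct placements yields 5 geometric isomers: OH trans, H2O trans, py trans; OH cis, H2O trans, py cis; OH cis, H2O cis, py trans; OH cis, H2O cis, py cis (chiral); OH trans, H2O cis, py cis.
One of these lacks any improper symmetry element and so occurs as an enantiomeric pair, giving 5 + 1 = 6 stereoisomers in total.

6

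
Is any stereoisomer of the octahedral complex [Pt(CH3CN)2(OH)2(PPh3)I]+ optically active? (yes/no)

The distinct arrangements are (6 in all): CH3CN trans, OH cis; CH3CN trans, OH trans; CH3CN cis, OH cis (3 arrangements, 2 chiral); CH3CN cis, OH trans.
Of these, 2 lack any improper symmetry element and so occur as enantiomeric pairs, giving 6 + 2 = 8 stereoisomers in total.

yes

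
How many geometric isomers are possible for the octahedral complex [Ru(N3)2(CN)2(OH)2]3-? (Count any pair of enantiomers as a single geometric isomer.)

The six octahedral sites form three mutually perpendicular trans pairs.
Working through the distinct placements yields 5 geometric isomers: N3 trans, CN trans, OH trans; N3 cis, CN trans, OH cis; N3 cis, CN cis, OH trans; N3 cis, CN cis, OH cis (chiral); N3 trans, CN cis, OH cis.

5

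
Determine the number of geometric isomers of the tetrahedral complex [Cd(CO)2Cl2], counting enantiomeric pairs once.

In a tetrahedral complex all four positions are equivalent and every pair of ligands is adjacent — there is no cis/trans distinction.
Only one geometric arrangement is possible.

1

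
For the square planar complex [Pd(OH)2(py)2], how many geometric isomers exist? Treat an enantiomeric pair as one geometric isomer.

There are 2 geometric isomers: OH cis; OH trans.

2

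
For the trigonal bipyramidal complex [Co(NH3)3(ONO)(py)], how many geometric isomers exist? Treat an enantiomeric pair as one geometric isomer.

4

In a trigonal bipyramid the two axial positions differ from the three equatorial ones.
There are 4 geometric isomers: ONO equatorial, py equatorial; ONO axial, py equatorial; ONO equatorial, py axial; ONO axial, py axial.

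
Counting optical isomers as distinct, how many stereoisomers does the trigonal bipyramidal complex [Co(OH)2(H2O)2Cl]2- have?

A trigonal bipyramid has two axial and three equatorial sites, which are chemically inequivalent.
Exhaustive case analysis gives 5 geometric isomers.
One of these lacks any improper symmetry element and so occurs as an enantiomeric pair, giving 5 + 1 = 6 stereoisomers in total.

6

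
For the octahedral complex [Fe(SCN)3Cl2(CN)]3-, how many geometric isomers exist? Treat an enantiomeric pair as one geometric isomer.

3

The six octahedral sites form three mutually perpendicular trans pairs.
There are 3 geometric isomers: SCN mer, Cl cis; SCN mer, Cl trans; SCN fac, Cl cis.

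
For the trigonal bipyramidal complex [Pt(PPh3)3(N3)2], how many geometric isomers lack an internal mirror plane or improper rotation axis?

Working through the distinct placements yields 3 geometric isomers: N3 both axial; N3 one axial, one equatorial; N3 both equatorial.
Each arrangement has an internal mirror plane or centre of symmetry, so none is chiral.

0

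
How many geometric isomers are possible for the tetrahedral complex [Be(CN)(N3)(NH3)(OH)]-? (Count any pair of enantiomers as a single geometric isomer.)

1

All four vertices of a tetrahedron are equivalent and mutually adjacent, so cis/trans isomerism cannot arise.
Only one geometric arrangement is possible; it has no improper symmetry element, so it exists as a pair of enantiomers (2 stereoisomers).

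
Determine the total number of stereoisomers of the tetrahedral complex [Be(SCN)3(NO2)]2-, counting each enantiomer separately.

1

All four vertices of a tetrahedron are equivalent and mutually adjacent, so cis/trans isomerism cannot arise.
Only one geometric arrangement is possible.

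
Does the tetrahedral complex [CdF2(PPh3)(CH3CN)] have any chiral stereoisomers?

All four vertices of a tetrahedron are equivalent and mutually adjacent, so cis/trans isomerism cannot arise.
Only one geometric arrangement is possible.

no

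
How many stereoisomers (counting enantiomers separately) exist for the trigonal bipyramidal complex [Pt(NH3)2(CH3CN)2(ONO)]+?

6

In a trigonal bipyramid the two axial positions differ from the three equatorial ones.
Exhaustive case analysis gives 5 geometric isomers.
One of these lacks any improper symmetry element and so occurs as an enantiomeric pair, giving 5 + 1 = 6 stereoisomers in total.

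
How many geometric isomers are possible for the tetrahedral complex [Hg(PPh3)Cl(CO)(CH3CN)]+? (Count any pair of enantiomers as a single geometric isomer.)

All four vertices of a tetrahedron are equivalent and mutually adjacent, so cis/trans isomerism cannot arise.
Only one geometric arrangement is possible; it has no improper symmetry element, so it exists as a pair of enantiomers (2 stereoisomers).

1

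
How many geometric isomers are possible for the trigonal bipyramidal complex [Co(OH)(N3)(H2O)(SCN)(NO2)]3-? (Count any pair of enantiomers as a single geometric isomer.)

A trigonal bipyramid has two axial and three equatorial sites, which are chemically inequivalent.
Placing the ligands in turn and identifying arrangements related by rotation or reflection leaves 10 distinct geometric isomers.

10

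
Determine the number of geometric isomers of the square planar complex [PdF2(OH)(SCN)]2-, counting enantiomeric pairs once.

2

In a square planar complex each vertex has one trans partner and two cis neighbours.
The distinct arrangements are (2 in all): F cis; F trans.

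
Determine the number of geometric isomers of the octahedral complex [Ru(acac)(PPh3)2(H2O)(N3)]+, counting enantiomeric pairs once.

4

In an octahedral complex each vertex has one trans partner and four cis neighbours.
Each acac is bidentate and must span two cis positions.
There are 4 geometric isomers: PPh3 cis (3 arrangements, 2 chiral); PPh3 trans.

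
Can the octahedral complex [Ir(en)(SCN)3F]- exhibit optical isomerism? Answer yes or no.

Each en is bidentate and must span two cis positions.
There are 2 geometric isomers: SCN fac; SCN mer.
Each arrangement has an internal mirror plane or centre of symmetry, so none is chiral.

no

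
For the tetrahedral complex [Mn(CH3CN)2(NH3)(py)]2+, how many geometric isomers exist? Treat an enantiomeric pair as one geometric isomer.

All four vertices of a tetrahedron are equivalent and mutually adjacent, so cis/trans isomerism cannot arise.
Only one geometric arrangement is possible.

1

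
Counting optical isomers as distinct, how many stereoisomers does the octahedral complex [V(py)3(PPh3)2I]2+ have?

3

The six octahedral sites form three mutually perpendicular trans pairs.
The distinct arrangements are (3 in all): py mer, PPh3 cis; py mer, PPh3 trans; py fac, PPh3 cis.
Each arrangement has an internal mirror plane or centre of symmetry, so none is chiral.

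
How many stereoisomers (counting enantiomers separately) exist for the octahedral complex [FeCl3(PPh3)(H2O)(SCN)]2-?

In an octahedral complex each vertex has one trans partner and four cis neighbours.
The distinct arrangements are (4 in all): Cl mer (3 arrangements); Cl fac (chiral).
One of these lacks any improper symmetry element and so occurs as an enantiomeric pair, giving 4 + 1 = 5 stereoisomers in total.

5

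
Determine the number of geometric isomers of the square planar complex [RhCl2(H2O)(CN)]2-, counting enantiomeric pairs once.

In a square planar complex each vertex has one trans partner and two cis neighbours.
Systematic placement gives 2 geometric isomers: Cl cis; Cl trans.

2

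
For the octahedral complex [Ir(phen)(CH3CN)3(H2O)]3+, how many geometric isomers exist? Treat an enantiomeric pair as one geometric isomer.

In an octahedral complex each vertex has one trans partner and four cis neighbours.
Each phen is bidentate and must span two cis positions.
The distinct arrangements are (2 in all): CH3CN mer; CH3CN fac.

2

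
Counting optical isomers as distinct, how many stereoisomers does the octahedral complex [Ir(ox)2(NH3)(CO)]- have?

3

In an octahedral complex each vertex has one trans partner and four cis neighbours.
Each ox is bidentate and must span two cis positions.
There are 2 geometric isomers: NH3 and CO mutually trans; NH3 and CO mutually cis (chiral).
One of these lacks any improper symmetry element and so occurs as an enantiomeric pair, giving 2 + 1 = 3 stereoisomers in total.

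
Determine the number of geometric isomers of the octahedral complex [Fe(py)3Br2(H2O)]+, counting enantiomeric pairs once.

3

An octahedron has six vertices in three trans pairs; every non-trans pair is cis.
Systematic placement gives 3 geometric isomers: py mer, Br trans; py mer, Br cis; py fac, Br cis.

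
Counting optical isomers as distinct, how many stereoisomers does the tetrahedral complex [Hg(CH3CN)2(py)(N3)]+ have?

All four vertices of a tetrahedron are equivalent and mutually adjacent, so cis/trans isomerism cannot arise.
Only one geometric arrangement is possible.

1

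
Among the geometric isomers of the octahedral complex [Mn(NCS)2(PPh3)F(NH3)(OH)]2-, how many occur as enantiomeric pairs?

An octahedron has six vertices in three trans pairs; every non-trans pair is cis.
Systematic enumeration (placing each ligand type in turn and discarding arrangements equivalent by rotation or reflection) gives 9 geometric isomers.
Of these, 6 lack any improper symmetry element and so occur as enantiomeric pairs, giving 9 + 6 = 15 stereoisomers in total.

6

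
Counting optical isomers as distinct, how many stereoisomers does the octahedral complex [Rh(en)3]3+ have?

The six octahedral sites form three mutually perpendicular trans pairs.
Each en is bidentate and must span two cis positions.
Only one geometric arrangement is possible; it has no improper symmetry element, so it exists as a pair of enantiomers (2 stereoisomers).

2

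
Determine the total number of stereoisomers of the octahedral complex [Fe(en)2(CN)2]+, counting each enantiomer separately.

In an octahedral complex each vertex has one trans partner and four cis neighbours.
Each en is bidentate and must span two cis positions.
Systematic placement gives 2 geometric isomers: CN trans; CN cis (chiral).
One of these lacks any improper symmetry element and so occurs as an enantiomeric pair, giving 2 + 1 = 3 stereoisomers in total.

3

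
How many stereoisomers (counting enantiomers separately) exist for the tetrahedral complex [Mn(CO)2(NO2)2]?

1

All four vertices of a tetrahedron are equivalent and mutually adjacent, so cis/trans isomerism cannot arise.
Only one geometric arrangement is possible.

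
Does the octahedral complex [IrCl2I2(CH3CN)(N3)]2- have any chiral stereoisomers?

yes

The six octahedral sites form three mutually perpendicular trans pairs.
Systematic placement gives 6 geometric isomers: Cl cis, I cis (3 arrangements, 2 chiral); Cl cis, I trans; Cl trans, I cis; Cl trans, I trans.
Of these, 2 lack any improper symmetry element and so occur as enantiomeric pairs, giving 6 + 2 = 8 stereoisomers in total.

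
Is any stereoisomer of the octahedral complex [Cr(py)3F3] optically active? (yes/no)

no

The distinct arrangements are (2 in all): py mer; py fac.
Each arrangement has an internal mirror plane or centre of symmetry, so none is chiral.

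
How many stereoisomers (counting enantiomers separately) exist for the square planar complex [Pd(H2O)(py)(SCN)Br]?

In a square planar complex each vertex has one trans partner and two cis neighbours.
The distinct arrangements are (3 in all): (Br/SCN trans, H2O/py trans); (Br/py trans, H2O/SCN trans); (Br/H2O trans, SCN/py trans).
Each arrangement has an internal mirror plane or centre of symmetry, so none is chiral.

3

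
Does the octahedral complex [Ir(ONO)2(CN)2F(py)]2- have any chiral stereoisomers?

Working through the distinct placements yields 6 geometric isomers: ONO cis, CN trans; ONO trans, CN trans; ONO cis, CN cis (3 arrangements, 2 chiral); ONO trans, CN cis.
Of these, 2 lack any improper symmetry element and so occur as enantiomeric pairs, giving 6 + 2 = 8 stereoisomers in total.

yes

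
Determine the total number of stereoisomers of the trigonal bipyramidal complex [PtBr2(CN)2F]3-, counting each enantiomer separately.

6

In a trigonal bipyramid the two axial positions differ from the three equatorial ones.
Systematic enumeration (placing each ligand type in turn and discarding arrangements equivalent by rotation or reflection) gives 5 geometric isomers.
One of these lacks any improper symmetry element and so occurs as an enantiomeric pair, giving 5 + 1 = 6 stereoisomers in total.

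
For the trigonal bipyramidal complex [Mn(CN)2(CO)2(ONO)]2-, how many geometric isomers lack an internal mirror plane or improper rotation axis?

Placing the ligands in turn and identifying arrangements related by rotation or reflection leaves 5 distinct geometric isomers.
One of these lacks any improper symmetry element and so occurs as an enantiomeric pair, giving 5 + 1 = 6 stereoisomers in total.

1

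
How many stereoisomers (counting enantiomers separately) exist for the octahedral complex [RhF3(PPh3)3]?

2

Working through the distinct placements yields 2 geometric isomers: F mer; F fac.
Each arrangement has an internal mirror plane or centre of symmetry, so none is chiral.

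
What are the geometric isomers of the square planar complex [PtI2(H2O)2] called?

cis and trans

Systematic placement gives 2 geometric isomers: I cis; I trans.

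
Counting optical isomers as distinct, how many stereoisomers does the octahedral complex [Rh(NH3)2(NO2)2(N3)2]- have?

6

There are 5 geometric isomers: NH3 trans, NO2 trans, N3 trans; NH3 cis, NO2 cis, N3 trans; NH3 cis, NO2 trans, N3 cis; NH3 cis, NO2 cis, N3 cis (chiral); NH3 trans, NO2 cis, N3 cis.
One of these lacks any improper symmetry element and so occurs as an enantiomeric pair, giving 5 + 1 = 6 stereoisomers in total.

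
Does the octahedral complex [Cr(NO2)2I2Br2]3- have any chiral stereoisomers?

yes

Working through the distinct placements yields 5 geometric isomers: NO2 trans, I trans, Br trans; NO2 cis, I cis, Br trans; NO2 trans, I cis, Br cis; NO2 cis, I cis, Br cis (chiral); NO2 cis, I trans, Br cis.
One of these lacks any improper symmetry element and so occurs as an enantiomeric pair, giving 5 + 1 = 6 stereoisomers in total.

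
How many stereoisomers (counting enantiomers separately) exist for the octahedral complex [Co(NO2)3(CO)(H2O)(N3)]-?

An octahedron has six vertices in three trans pairs; every non-trans pair is cis.
There are 4 geometric isomers: NO2 mer (3 arrangements); NO2 fac (chiral).
One of these lacks any improper symmetry element and so occurs as an enantiomeric pair, giving 4 + 1 = 5 stereoisomers in total.

5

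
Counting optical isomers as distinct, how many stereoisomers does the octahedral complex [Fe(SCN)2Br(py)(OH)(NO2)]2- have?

15

Exhaustive case analysis gives 9 geometric isomers.
Of these, 6 lack any improper symmetry element and so occur as enantiomeric pairs, giving 9 + 6 = 15 stereoisomers in total.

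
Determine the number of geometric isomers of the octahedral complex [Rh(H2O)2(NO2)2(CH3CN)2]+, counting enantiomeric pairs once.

5

The six octahedral sites form three mutually perpendicular trans pairs.
Working through the distinct placements yields 5 geometric isomers: H2O trans, NO2 trans, CH3CN trans; H2O cis, NO2 cis, CH3CN trans; H2O cis, NO2 trans, CH3CN cis; H2O cis, NO2 cis, CH3CN cis (chiral); H2O trans, NO2 cis, CH3CN cis.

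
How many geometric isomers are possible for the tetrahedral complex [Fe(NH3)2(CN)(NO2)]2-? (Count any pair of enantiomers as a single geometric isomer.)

1

In a tetrahedral complex all four positions are equivalent and every pair of ligands is adjacent — there is no cis/trans distinction.
Only one geometric arrangement is possible.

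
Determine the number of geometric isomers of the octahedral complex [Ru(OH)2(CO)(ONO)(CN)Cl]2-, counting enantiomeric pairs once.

An octahedron has six vertices in three trans pairs; every non-trans pair is cis.
Exhaustive case analysis gives 9 geometric isomers.

9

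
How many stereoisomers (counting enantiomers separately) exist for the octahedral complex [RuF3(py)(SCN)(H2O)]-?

5

The six octahedral sites form three mutually perpendicular trans pairs.
The distinct arrangements are (4 in all): F mer (3 arrangements); F fac (chiral).
One of these lacks any improper symmetry element and so occurs as an enantiomeric pair, giving 4 + 1 = 5 stereoisomers in total.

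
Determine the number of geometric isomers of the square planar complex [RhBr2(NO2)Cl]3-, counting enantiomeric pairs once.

A square has two trans pairs of vertices; adjacent vertices are cis.
The distinct arrangements are (2 in all): Br cis; Br trans.

2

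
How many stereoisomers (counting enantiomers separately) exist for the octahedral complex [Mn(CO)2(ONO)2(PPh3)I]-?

8

An octahedron has six vertices in three trans pairs; every non-trans pair is cis.
Working through the distinct placements yields 6 geometric isomers: CO trans, ONO cis; CO trans, ONO trans; CO cis, ONO cis (3 arrangements, 2 chiral); CO cis, ONO trans.
Of these, 2 lack any improper symmetry element and so occur as enantiomeric pairs, giving 6 + 2 = 8 stereoisomers in total.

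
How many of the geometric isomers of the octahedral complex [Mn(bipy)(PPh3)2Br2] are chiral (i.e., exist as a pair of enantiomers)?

The six octahedral sites form three mutually perpendicular trans pairs.
Each bipy is bidentate and must span two cis positions.
Working through the distinct placements yields 3 geometric isomers: PPh3 cis, Br trans; PPh3 cis, Br cis (chiral); PPh3 trans, Br cis.
One of these lacks any improper symmetry element and so occurs as an enantiomeric pair, giving 3 + 1 = 4 stereoisomers in total.

1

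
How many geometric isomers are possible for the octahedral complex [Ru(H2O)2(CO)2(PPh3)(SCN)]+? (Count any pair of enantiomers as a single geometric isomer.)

An octahedron has six vertices in three trans pairs; every non-trans pair is cis.
Systematic placement gives 6 geometric isomers: H2O trans, CO trans; H2O cis, CO trans; H2O cis, CO cis (3 arrangements, 2 chiral); H2O trans, CO cis.

6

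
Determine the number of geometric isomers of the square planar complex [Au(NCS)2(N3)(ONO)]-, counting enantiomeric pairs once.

2

The distinct arrangements are (2 in all): NCS cis; NCS trans.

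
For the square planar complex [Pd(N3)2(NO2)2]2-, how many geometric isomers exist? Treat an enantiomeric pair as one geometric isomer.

Systematic placement gives 2 geometric isomers: N3 cis; N3 trans.

2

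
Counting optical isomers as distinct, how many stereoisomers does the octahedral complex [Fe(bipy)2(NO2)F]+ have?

In an octahedral complex each vertex has one trans partner and four cis neighbours.
Each bipy is bidentate and must span two cis positions.
Systematic placement gives 2 geometric isomers: NO2 and F mutually trans; NO2 and F mutually cis (chiral).
One of these lacks any improper symmetry element and so occurs as an enantiomeric pair, giving 2 + 1 = 3 stereoisomers in total.

3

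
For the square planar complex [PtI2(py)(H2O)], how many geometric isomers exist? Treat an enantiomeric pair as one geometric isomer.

2

Systematic placement gives 2 geometric isomers: I cis; I trans.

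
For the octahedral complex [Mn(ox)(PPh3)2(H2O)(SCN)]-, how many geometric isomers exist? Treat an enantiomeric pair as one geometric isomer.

4

An octahedron has six vertices in three trans pairs; every non-trans pair is cis.
Each ox is bidentate and must span two cis positions.
Systematic placement gives 4 geometric isomers: PPh3 cis (3 arrangements, 2 chiral); PPh3 trans.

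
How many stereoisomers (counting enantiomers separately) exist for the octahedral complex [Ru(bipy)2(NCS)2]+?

Each bipy is bidentate and must span two cis positions.
Working through the distinct placements yields 2 geometric isomers: NCS trans; NCS cis (chiral).
One of these lacks any improper symmetry element and so occurs as an enantiomeric pair, giving 2 + 1 = 3 stereoisomers in total.

3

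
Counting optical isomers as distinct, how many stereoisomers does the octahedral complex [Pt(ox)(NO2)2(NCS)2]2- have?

4

An octahedron has six vertices in three trans pairs; every non-trans pair is cis.
Each ox is bidentate and must span two cis positions.
There are 3 geometric isomers: NO2 cis, NCS trans; NO2 cis, NCS cis (chiral); NO2 trans, NCS cis.
One of these lacks any improper symmetry element and so occurs as an enantiomeric pair, giving 3 + 1 = 4 stereoisomers in total.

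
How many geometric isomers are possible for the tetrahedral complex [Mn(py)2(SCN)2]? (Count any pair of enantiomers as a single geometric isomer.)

All four vertices of a tetrahedron are equivalent and mutually adjacent, so cis/trans isomerism cannot arise.
Only one geometric arrangement is possible.

1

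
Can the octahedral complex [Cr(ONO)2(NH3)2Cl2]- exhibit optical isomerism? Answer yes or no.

yes

In an octahedral complex each vertex has one trans partner and four cis neighbours.
Working through the distinct placements yields 5 geometric isomers: ONO trans, NH3 trans, Cl trans; ONO cis, NH3 cis, Cl trans; ONO trans, NH3 cis, Cl cis; ONO cis, NH3 cis, Cl cis (chiral); ONO cis, NH3 trans, Cl cis.
One of these lacks any improper symmetry element and so occurs as an enantiomeric pair, giving 5 + 1 = 6 stereoisomers in total.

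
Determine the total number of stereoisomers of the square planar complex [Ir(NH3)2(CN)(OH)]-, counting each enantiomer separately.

2

A square has two trans pairs of vertices; adjacent vertices are cis.
Working through the distinct placements yields 2 geometric isomers: NH3 cis; NH3 trans.
Each arrangement has an internal mirror plane or centre of symmetry, so none is chiral.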